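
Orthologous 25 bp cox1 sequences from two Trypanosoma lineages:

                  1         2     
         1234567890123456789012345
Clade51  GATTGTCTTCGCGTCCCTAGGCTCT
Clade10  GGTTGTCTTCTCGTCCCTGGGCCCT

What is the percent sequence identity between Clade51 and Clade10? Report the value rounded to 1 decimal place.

Differing sites — 2:A/G; 11:G/T; 19:A/G; 23:T/C.
21 of the 25 sites match, so the percent identity is 21/25 × 100 = 84.0%.

84.0%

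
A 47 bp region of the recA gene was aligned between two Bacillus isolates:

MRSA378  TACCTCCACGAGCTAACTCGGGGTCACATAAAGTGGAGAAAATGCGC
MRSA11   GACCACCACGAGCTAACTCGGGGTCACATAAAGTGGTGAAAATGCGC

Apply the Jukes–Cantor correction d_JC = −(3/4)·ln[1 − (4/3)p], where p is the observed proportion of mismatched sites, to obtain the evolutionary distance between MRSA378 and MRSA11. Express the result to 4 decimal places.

0.0667

The sequences differ at positions 1 (T/G), 5 (T/A), 37 (A/T).
p = 3/47 = 0.063830.
d = −0.75 · ln(1 − (4/3)·0.063830) = −0.75 · ln(0.914893) = −0.75 · (-0.088948) = 0.0667.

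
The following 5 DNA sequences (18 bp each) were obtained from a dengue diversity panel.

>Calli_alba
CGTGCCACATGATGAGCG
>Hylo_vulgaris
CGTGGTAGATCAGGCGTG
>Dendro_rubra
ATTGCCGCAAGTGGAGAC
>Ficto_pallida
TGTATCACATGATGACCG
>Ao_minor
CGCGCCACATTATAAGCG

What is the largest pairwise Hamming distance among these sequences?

12

Pairwise Hamming distances:
  Calli_alba vs Hylo_vulgaris: 7
  Calli_alba vs Dendro_rubra: 8
  Calli_alba vs Ficto_pallida: 4
  Calli_alba vs Ao_minor: 3
  Hylo_vulgaris vs Dendro_rubra: 12
  Hylo_vulgaris vs Ficto_pallida: 10
  Hylo_vulgaris vs Ao_minor: 9
  Dendro_rubra vs Ficto_pallida: 11
  Dendro_rubra vs Ao_minor: 11
  Ficto_pallida vs Ao_minor: 7
The largest is 12, between Hylo_vulgaris and Dendro_rubra.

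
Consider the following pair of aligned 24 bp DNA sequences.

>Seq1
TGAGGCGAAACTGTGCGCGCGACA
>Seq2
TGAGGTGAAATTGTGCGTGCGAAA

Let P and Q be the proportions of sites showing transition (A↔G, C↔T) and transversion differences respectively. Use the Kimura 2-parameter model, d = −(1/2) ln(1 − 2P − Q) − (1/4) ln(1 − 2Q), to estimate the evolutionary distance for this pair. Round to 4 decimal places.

The sequences differ at positions 6 (C/T, transition), 11 (C/T, transition), 18 (C/T, transition), 23 (C/A, transversion).
Of the 4 differences, 3 transitions and 1 transversion over 24 sites: P = 3/24 = 0.125000, Q = 1/24 = 0.041667.
d = −0.5·ln(0.708333) − 0.25·ln(0.916666) = −0.5·(-0.344841) − 0.25·(-0.087012) = 0.1942.

0.1942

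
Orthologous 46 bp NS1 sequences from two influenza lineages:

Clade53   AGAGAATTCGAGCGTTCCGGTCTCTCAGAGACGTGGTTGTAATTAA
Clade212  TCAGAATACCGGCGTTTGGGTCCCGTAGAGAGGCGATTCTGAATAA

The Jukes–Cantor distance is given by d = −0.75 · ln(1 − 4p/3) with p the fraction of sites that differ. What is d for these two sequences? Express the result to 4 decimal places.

The sequences differ at positions 1 (A/T), 2 (G/C), 8 (T/A), 10 (G/C), 11 (A/G), 17 (C/T), 18 (C/G), 23 (T/C), 25 (T/G), 26 (C/T), 32 (C/G), 34 (T/C), 36 (G/A), 39 (G/C), 41 (A/G), 43 (T/A).
p = 16/46 = 0.347826.
d = −0.75 · ln(1 − (4/3)·0.347826) = −0.75 · ln(0.536232) = −0.75 · (-0.623188) = 0.4674.

0.4674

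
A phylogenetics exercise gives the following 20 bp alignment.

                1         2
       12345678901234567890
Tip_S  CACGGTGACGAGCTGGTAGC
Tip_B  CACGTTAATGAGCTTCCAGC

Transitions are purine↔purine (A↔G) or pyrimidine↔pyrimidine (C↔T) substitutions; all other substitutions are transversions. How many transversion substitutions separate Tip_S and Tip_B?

3

Differing sites — 5:G/T (Tv); 7:G/A (Ti); 9:C/T (Ti); 15:G/T (Tv); 16:G/C (Tv); 17:T/C (Ti).
Of the 6 differences, 3 transitions and 3 transversions, so the answer is 3.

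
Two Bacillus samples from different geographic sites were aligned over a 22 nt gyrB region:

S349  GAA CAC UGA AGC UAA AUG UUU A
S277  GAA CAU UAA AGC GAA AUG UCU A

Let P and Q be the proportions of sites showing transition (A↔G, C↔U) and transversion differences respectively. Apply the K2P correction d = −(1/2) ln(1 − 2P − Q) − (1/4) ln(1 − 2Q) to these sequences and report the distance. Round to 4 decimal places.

0.2153

Differing sites — 6:C/U (Ti); 8:G/A (Ti); 13:U/G (Tv); 20:U/C (Ti).
Of the 4 differences, 3 transitions and 1 transversion over 22 sites: P = 3/22 = 0.136364, Q = 1/22 = 0.045455.
d = −0.5·ln(0.681817) − 0.25·ln(0.909090) = −0.5·(-0.382994) − 0.25·(-0.095311) = 0.2153.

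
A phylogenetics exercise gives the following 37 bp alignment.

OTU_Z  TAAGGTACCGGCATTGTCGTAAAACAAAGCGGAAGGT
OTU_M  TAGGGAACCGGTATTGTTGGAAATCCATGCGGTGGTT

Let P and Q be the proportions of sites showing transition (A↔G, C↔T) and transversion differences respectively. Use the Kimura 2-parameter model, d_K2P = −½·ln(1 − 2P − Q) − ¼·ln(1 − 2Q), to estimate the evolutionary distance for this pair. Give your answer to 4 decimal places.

The sequences differ at positions 3 (A/G, transition), 6 (T/A, transversion), 12 (C/T, transition), 18 (C/T, transition), 20 (T/G, transversion), 24 (A/T, transversion), 26 (A/C, transversion), 28 (A/T, transversion), 33 (A/T, transversion), 34 (A/G, transition), 36 (G/T, transversion).
Of the 11 differences, 4 transitions and 7 transversions over 37 sites: P = 4/37 = 0.108108, Q = 7/37 = 0.189189.
d = −0.5·ln(0.594595) − 0.25·ln(0.621622) = −0.5·(-0.519875) − 0.25·(-0.475423) = 0.3788.

0.3788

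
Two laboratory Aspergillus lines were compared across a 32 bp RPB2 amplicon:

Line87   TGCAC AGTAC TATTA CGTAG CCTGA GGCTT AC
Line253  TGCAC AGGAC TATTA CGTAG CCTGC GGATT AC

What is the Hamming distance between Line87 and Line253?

3

Differing sites — 8:T/G; 25:A/C; 28:C/A.
That gives 3 mismatches out of 32 aligned sites, so the Hamming distance is 3.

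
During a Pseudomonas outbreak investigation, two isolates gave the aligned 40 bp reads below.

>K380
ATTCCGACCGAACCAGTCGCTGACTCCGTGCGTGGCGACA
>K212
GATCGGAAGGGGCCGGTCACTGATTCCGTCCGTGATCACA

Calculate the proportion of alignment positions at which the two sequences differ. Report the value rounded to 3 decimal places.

0.350

Mismatches occur at site 1 (A→G), site 2 (T→A), site 5 (C→G), site 8 (C→A), site 9 (C→G), site 11 (A→G), site 12 (A→G), site 15 (A→G), site 19 (G→A), site 24 (C→T), site 30 (G→C), site 35 (G→A), site 36 (C→T), site 37 (G→C).
There are 14 differences over 40 sites, so p = 14/40 = 0.350.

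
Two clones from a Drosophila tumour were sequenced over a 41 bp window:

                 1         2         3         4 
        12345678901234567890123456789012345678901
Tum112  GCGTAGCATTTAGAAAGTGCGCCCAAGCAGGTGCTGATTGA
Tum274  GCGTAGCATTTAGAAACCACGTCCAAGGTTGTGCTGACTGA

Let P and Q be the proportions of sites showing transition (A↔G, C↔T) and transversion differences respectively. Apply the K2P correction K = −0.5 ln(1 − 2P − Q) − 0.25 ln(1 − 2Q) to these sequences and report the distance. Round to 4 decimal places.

0.2274

The sequences differ at positions 17 (G/C, transversion), 18 (T/C, transition), 19 (G/A, transition), 22 (C/T, transition), 28 (C/G, transversion), 29 (A/T, transversion), 30 (G/T, transversion), 38 (T/C, transition).
Of the 8 differences, 4 transitions and 4 transversions over 41 sites: P = 4/41 = 0.097561, Q = 4/41 = 0.097561.
d = −0.5·ln(0.707317) − 0.25·ln(0.804878) = −0.5·(-0.346276) − 0.25·(-0.217065) = 0.2274.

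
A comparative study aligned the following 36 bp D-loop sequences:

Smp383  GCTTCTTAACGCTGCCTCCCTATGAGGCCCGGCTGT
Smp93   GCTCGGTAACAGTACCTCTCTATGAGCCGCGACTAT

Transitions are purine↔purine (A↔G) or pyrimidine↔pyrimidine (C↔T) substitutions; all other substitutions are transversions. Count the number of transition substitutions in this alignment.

The sequences differ at positions 4 (T/C, transition), 5 (C/G, transversion), 6 (T/G, transversion), 11 (G/A, transition), 12 (C/G, transversion), 14 (G/A, transition), 19 (C/T, transition), 27 (G/C, transversion), 29 (C/G, transversion), 32 (G/A, transition), 35 (G/A, transition).
Of the 11 differences, 6 transitions and 5 transversions, so the answer is 6.

6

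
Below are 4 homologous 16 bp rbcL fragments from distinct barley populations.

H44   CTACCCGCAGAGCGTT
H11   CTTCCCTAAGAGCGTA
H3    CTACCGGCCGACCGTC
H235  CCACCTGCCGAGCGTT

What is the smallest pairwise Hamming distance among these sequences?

3

Pairwise Hamming distances:
  H44 vs H11: 4
  H44 vs H3: 4
  H44 vs H235: 3
  H11 vs H3: 7
  H11 vs H235: 7
  H3 vs H235: 4
The smallest is 3, between H44 and H235.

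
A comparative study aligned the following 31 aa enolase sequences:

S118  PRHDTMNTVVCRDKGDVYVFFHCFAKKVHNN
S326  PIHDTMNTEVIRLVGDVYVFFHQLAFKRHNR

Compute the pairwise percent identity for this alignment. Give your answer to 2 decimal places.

67.74%

Differing sites — 2:R/I; 9:V/E; 11:C/I; 13:D/L; 14:K/V; 23:C/Q; 24:F/L; 26:K/F; 28:V/R; 31:N/R.
21 of the 31 sites match, so the percent identity is 21/31 × 100 = 67.74%.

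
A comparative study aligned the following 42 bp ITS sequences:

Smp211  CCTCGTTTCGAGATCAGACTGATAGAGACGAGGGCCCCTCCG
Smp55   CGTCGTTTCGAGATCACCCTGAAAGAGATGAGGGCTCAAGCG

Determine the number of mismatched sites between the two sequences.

9

The sequences differ at positions 2 (C/G), 17 (G/C), 18 (A/C), 23 (T/A), 29 (C/T), 36 (C/T), 38 (C/A), 39 (T/A), 40 (C/G).
That gives 9 mismatches out of 42 aligned sites, so the Hamming distance is 9.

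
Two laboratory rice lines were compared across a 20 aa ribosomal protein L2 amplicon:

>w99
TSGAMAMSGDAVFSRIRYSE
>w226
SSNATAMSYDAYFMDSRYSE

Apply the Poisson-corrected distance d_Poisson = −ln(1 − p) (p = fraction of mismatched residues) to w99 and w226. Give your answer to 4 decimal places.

The sequences differ at positions 1 (T/S), 3 (G/N), 5 (M/T), 9 (G/Y), 12 (V/Y), 14 (S/M), 15 (R/D), 16 (I/S).
p = 8/20 = 0.400000.
d = −ln(1 − 0.400000) = −ln(0.600000) = 0.5108.

0.5108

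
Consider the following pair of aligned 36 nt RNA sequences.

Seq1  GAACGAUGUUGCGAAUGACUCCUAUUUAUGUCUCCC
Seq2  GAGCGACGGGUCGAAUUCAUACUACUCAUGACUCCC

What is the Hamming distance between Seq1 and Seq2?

12

The sequences differ at positions 3 (A/G), 7 (U/C), 9 (U/G), 10 (U/G), 11 (G/U), 17 (G/U), 18 (A/C), 19 (C/A), 21 (C/A), 25 (U/C), 27 (U/C), 31 (U/A).
That gives 12 mismatches out of 36 aligned sites, so the Hamming distance is 12.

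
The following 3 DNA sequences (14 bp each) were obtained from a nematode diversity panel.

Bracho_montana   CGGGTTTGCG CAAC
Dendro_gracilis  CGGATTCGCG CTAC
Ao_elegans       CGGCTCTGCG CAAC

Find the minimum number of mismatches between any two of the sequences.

Pairwise Hamming distances:
  Bracho_montana vs Dendro_gracilis: 3
  Bracho_montana vs Ao_elegans: 2
  Dendro_gracilis vs Ao_elegans: 4
The smallest is 2, between Bracho_montana and Ao_elegans.

2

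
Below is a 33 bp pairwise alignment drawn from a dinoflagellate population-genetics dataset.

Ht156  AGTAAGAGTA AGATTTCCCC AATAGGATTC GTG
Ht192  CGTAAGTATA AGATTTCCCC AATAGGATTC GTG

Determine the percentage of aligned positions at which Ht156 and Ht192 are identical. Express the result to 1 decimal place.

Differing sites — 1:A/C; 7:A/T; 8:G/A.
30 of the 33 sites match, so the percent identity is 30/33 × 100 = 90.9%.

90.9%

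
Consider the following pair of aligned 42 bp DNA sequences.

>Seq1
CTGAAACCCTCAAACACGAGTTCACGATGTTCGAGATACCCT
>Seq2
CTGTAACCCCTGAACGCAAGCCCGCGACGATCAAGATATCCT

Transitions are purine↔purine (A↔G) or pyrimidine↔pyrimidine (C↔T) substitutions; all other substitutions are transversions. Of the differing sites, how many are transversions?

Differing sites — 4:A/T (Tv); 10:T/C (Ti); 11:C/T (Ti); 12:A/G (Ti); 16:A/G (Ti); 18:G/A (Ti); 21:T/C (Ti); 22:T/C (Ti); 24:A/G (Ti); 28:T/C (Ti); 30:T/A (Tv); 33:G/A (Ti); 39:C/T (Ti).
Of the 13 differences, 11 transitions and 2 transversions, so the answer is 2.

2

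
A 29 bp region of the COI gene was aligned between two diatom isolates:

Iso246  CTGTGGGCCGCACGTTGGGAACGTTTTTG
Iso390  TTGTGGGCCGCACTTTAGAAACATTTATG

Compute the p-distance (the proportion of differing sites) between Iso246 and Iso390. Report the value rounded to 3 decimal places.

Mismatches occur at site 1 (C→T), site 14 (G→T), site 17 (G→A), site 19 (G→A), site 23 (G→A), site 27 (T→A).
There are 6 differences over 29 sites, so p = 6/29 = 0.207.

0.207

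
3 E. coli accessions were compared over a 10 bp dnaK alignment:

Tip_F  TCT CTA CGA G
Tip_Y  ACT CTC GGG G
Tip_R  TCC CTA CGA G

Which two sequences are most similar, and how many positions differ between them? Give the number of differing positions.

Pairwise Hamming distances:
  Tip_F vs Tip_Y: 4
  Tip_F vs Tip_R: 1
  Tip_Y vs Tip_R: 5
The smallest is 1, between Tip_F and Tip_R.

1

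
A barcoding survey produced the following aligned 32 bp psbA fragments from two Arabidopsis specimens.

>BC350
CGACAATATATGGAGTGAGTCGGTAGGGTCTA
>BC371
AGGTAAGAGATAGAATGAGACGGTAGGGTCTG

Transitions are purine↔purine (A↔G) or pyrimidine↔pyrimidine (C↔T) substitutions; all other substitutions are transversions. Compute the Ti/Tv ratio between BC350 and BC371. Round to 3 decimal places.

1.250

The sequences differ at positions 1 (C/A, transversion), 3 (A/G, transition), 4 (C/T, transition), 7 (T/G, transversion), 9 (T/G, transversion), 12 (G/A, transition), 15 (G/A, transition), 20 (T/A, transversion), 32 (A/G, transition).
Of the 9 differences, 5 transitions and 4 transversions, so Ti/Tv = 5/4 = 1.250.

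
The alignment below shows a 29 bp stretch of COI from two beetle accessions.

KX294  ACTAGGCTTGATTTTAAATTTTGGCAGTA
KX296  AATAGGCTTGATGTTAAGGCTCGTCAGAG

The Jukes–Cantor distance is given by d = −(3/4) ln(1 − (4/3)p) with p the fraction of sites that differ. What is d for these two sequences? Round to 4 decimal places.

The sequences differ at positions 2 (C/A), 13 (T/G), 18 (A/G), 19 (T/G), 20 (T/C), 22 (T/C), 24 (G/T), 28 (T/A), 29 (A/G).
p = 9/29 = 0.310345.
d = −0.75 · ln(1 − (4/3)·0.310345) = −0.75 · ln(0.586207) = −0.75 · (-0.534082) = 0.4006.

0.4006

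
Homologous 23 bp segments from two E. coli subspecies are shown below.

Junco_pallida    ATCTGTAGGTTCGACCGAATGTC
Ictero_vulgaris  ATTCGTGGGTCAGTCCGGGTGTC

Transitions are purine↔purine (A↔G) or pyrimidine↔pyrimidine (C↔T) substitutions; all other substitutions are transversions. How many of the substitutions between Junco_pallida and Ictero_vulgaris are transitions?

6

The sequences differ at positions 3 (C/T, transition), 4 (T/C, transition), 7 (A/G, transition), 11 (T/C, transition), 12 (C/A, transversion), 14 (A/T, transversion), 18 (A/G, transition), 19 (A/G, transition).
Of the 8 differences, 6 transitions and 2 transversions, so the answer is 6.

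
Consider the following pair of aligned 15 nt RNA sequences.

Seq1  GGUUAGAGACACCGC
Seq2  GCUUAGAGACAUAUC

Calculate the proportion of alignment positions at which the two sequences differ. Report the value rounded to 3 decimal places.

0.267

Mismatches occur at site 2 (G↔C), site 12 (C↔U), site 13 (C↔A), site 14 (G↔U).
There are 4 differences over 15 sites, so p = 4/15 = 0.267.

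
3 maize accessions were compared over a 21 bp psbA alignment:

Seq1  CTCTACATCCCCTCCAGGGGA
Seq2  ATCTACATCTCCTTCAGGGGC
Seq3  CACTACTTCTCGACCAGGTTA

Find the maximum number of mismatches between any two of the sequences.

Pairwise Hamming distances:
  Seq1 vs Seq2: 4
  Seq1 vs Seq3: 7
  Seq2 vs Seq3: 9
The largest is 9, between Seq2 and Seq3.

9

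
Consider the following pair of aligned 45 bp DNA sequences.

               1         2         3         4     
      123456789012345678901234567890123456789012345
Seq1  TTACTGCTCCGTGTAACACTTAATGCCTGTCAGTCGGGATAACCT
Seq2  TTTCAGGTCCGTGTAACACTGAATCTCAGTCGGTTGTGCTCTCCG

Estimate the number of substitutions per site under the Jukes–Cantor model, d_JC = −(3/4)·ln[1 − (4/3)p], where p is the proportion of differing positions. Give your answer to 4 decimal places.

The sequences differ at positions 3 (A/T), 5 (T/A), 7 (C/G), 21 (T/G), 25 (G/C), 26 (C/T), 28 (T/A), 32 (A/G), 35 (C/T), 37 (G/T), 39 (A/C), 41 (A/C), 42 (A/T), 45 (T/G).
p = 14/45 = 0.311111.
d = −0.75 · ln(1 − (4/3)·0.311111) = −0.75 · ln(0.585185) = −0.75 · (-0.535827) = 0.4019.

0.4019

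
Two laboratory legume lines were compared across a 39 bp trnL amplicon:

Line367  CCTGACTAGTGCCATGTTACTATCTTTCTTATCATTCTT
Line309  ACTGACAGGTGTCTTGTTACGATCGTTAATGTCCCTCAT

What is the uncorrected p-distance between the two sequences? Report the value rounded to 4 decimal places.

Differing sites — 1:C/A; 7:T/A; 8:A/G; 12:C/T; 14:A/T; 21:T/G; 25:T/G; 28:C/A; 29:T/A; 31:A/G; 34:A/C; 35:T/C; 38:T/A.
There are 13 differences over 39 sites, so p = 13/39 = 0.3333.

0.3333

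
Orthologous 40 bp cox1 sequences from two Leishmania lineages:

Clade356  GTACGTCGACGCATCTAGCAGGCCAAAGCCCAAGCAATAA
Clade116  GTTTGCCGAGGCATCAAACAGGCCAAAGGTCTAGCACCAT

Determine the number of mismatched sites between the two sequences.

The sequences differ at positions 3 (A/T), 4 (C/T), 6 (T/C), 10 (C/G), 16 (T/A), 18 (G/A), 29 (C/G), 30 (C/T), 32 (A/T), 37 (A/C), 38 (T/C), 40 (A/T).
That gives 12 mismatches out of 40 aligned sites, so the Hamming distance is 12.

12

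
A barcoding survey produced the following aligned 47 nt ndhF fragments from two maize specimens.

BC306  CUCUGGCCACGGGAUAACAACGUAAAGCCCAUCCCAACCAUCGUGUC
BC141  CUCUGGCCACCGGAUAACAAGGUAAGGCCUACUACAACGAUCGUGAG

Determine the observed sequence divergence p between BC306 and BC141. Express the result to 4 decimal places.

Differing sites — 11:G/C; 21:C/G; 26:A/G; 30:C/U; 32:U/C; 33:C/U; 34:C/A; 39:C/G; 46:U/A; 47:C/G.
There are 10 differences over 47 sites, so p = 10/47 = 0.2128.

0.2128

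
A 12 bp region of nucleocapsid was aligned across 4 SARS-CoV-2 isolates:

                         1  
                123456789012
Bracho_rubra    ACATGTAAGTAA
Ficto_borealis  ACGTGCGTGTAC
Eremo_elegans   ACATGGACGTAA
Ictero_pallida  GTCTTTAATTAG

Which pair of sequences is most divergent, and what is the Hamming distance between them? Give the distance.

Pairwise Hamming distances:
  Bracho_rubra vs Ficto_borealis: 5
  Bracho_rubra vs Eremo_elegans: 2
  Bracho_rubra vs Ictero_pallida: 6
  Ficto_borealis vs Eremo_elegans: 5
  Ficto_borealis vs Ictero_pallida: 9
  Eremo_elegans vs Ictero_pallida: 8
The largest is 9, between Ficto_borealis and Ictero_pallida.

9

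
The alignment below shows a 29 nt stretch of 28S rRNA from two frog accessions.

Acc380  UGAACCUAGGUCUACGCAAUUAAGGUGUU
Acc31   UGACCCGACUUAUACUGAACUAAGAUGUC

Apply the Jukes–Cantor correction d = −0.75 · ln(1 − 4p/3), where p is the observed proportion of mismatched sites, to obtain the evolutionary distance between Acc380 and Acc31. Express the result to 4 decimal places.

Differing sites — 4:A/C; 7:U/G; 9:G/C; 10:G/U; 12:C/A; 16:G/U; 17:C/G; 20:U/C; 25:G/A; 29:U/C.
p = 10/29 = 0.344828.
d = −0.75 · ln(1 − (4/3)·0.344828) = −0.75 · ln(0.540229) = −0.75 · (-0.615762) = 0.4618.

0.4618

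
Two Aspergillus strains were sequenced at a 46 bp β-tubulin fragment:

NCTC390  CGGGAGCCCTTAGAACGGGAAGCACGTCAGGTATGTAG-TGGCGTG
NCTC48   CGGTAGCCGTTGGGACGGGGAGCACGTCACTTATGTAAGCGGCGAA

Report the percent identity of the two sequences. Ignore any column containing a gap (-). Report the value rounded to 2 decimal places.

Excluding the 1 gap column leaves 45 comparable sites.
The sequences differ at positions 4 (G/T), 9 (C/G), 12 (A/G), 14 (A/G), 20 (A/G), 30 (G/C), 31 (G/T), 38 (G/A), 40 (T/C), 45 (T/A), 46 (G/A).
34 of the 45 comparable sites match, so the percent identity is 34/45 × 100 = 75.56%.

75.56%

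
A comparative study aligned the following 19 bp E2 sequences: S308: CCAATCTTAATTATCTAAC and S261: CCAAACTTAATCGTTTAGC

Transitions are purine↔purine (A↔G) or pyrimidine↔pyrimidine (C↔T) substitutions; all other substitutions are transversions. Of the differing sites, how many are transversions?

1

Differing sites — 5:T/A (Tv); 12:T/C (Ti); 13:A/G (Ti); 15:C/T (Ti); 18:A/G (Ti).
Of the 5 differences, 4 transitions and 1 transversion, so the answer is 1.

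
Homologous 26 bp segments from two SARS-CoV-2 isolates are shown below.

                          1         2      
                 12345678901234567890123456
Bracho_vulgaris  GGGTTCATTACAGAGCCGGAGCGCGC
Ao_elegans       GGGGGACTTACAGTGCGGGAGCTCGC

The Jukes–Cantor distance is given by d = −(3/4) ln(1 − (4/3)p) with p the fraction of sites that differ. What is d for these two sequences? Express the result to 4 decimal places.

0.3335

The sequences differ at positions 4 (T/G), 5 (T/G), 6 (C/A), 7 (A/C), 14 (A/T), 17 (C/G), 23 (G/T).
p = 7/26 = 0.269231.
d = −0.75 · ln(1 − (4/3)·0.269231) = −0.75 · ln(0.641025) = −0.75 · (-0.444687) = 0.3335.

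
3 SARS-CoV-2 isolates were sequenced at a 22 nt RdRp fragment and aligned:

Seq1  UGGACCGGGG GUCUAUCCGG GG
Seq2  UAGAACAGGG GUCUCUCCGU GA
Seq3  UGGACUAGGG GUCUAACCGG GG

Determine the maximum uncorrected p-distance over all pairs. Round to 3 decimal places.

0.318

Pairwise Hamming distances:
  Seq1 vs Seq2: 6
  Seq1 vs Seq3: 3
  Seq2 vs Seq3: 7
The largest is 7 mismatches, between Seq2 and Seq3; p = 7/22 = 0.318.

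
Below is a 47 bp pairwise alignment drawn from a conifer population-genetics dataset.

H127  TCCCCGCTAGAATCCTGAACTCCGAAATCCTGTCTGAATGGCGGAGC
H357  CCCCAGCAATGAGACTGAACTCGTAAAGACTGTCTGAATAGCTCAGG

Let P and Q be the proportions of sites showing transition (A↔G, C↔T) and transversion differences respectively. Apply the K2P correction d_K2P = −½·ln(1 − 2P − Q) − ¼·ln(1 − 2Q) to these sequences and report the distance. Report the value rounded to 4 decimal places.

Mismatches occur at site 1 (T/C, transition), site 5 (C/A, transversion), site 8 (T/A, transversion), site 10 (G/T, transversion), site 11 (A/G, transition), site 13 (T/G, transversion), site 14 (C/A, transversion), site 23 (C/G, transversion), site 24 (G/T, transversion), site 28 (T/G, transversion), site 29 (C/A, transversion), site 40 (G/A, transition), site 43 (G/T, transversion), site 44 (G/C, transversion), site 47 (C/G, transversion).
Of the 15 differences, 3 transitions and 12 transversions over 47 sites: P = 3/47 = 0.063830, Q = 12/47 = 0.255319.
d = −0.5·ln(0.617021) − 0.25·ln(0.489362) = −0.5·(-0.482852) − 0.25·(-0.714653) = 0.4201.

0.4201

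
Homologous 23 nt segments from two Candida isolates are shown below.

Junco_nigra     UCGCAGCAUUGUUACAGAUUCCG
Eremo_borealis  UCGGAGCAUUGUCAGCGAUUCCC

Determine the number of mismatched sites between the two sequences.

5

Differing sites — 4:C/G; 13:U/C; 15:C/G; 16:A/C; 23:G/C.
That gives 5 mismatches out of 23 aligned sites, so the Hamming distance is 5.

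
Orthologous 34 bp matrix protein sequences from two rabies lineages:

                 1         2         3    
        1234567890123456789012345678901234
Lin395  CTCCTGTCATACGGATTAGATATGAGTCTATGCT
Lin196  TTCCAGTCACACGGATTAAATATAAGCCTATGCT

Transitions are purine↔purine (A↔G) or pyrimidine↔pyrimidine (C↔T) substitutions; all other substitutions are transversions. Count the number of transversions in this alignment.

Differing sites — 1:C/T (Ti); 5:T/A (Tv); 10:T/C (Ti); 19:G/A (Ti); 24:G/A (Ti); 27:T/C (Ti).
Of the 6 differences, 5 transitions and 1 transversion, so the answer is 1.

1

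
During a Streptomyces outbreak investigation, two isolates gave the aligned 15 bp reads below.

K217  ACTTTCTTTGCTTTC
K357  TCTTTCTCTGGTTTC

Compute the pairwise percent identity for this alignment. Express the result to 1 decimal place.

Differing sites — 1:A/T; 8:T/C; 11:C/G.
12 of the 15 sites match, so the percent identity is 12/15 × 100 = 80.0%.

80.0%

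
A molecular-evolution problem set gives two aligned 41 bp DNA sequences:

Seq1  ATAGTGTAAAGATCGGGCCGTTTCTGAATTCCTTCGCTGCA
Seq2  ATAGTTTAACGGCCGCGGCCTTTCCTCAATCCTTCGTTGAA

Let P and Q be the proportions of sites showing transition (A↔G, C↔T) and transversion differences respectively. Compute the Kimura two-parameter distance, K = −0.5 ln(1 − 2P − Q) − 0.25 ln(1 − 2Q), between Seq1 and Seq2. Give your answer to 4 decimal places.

The sequences differ at positions 6 (G/T, transversion), 10 (A/C, transversion), 12 (A/G, transition), 13 (T/C, transition), 16 (G/C, transversion), 18 (C/G, transversion), 20 (G/C, transversion), 25 (T/C, transition), 26 (G/T, transversion), 27 (A/C, transversion), 29 (T/A, transversion), 37 (C/T, transition), 40 (C/A, transversion).
Of the 13 differences, 4 transitions and 9 transversions over 41 sites: P = 4/41 = 0.097561, Q = 9/41 = 0.219512.
d = −0.5·ln(0.585366) − 0.25·ln(0.560976) = −0.5·(-0.535518) − 0.25·(-0.578077) = 0.4123.

0.4123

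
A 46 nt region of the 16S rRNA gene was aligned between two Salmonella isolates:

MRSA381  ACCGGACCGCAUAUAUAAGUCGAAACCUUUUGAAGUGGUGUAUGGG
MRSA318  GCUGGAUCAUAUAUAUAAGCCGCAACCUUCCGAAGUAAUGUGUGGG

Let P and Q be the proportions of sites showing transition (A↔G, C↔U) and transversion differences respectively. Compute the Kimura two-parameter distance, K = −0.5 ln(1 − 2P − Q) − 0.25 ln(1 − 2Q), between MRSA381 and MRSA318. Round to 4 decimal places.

0.3577

Differing sites — 1:A/G (Ti); 3:C/U (Ti); 7:C/U (Ti); 9:G/A (Ti); 10:C/U (Ti); 20:U/C (Ti); 23:A/C (Tv); 30:U/C (Ti); 31:U/C (Ti); 37:G/A (Ti); 38:G/A (Ti); 42:A/G (Ti).
Of the 12 differences, 11 transitions and 1 transversion over 46 sites: P = 11/46 = 0.239130, Q = 1/46 = 0.021739.
d = −0.5·ln(0.500001) − 0.25·ln(0.956522) = −0.5·(-0.693145) − 0.25·(-0.044451) = 0.3577.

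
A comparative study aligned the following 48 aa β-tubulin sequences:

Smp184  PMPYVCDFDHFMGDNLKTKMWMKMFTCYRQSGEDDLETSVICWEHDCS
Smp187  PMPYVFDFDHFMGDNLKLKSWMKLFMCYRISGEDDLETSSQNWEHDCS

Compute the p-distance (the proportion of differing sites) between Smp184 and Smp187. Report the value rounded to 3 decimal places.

0.188

The sequences differ at positions 6 (C/F), 18 (T/L), 20 (M/S), 24 (M/L), 26 (T/M), 30 (Q/I), 40 (V/S), 41 (I/Q), 42 (C/N).
There are 9 differences over 48 sites, so p = 9/48 = 0.188.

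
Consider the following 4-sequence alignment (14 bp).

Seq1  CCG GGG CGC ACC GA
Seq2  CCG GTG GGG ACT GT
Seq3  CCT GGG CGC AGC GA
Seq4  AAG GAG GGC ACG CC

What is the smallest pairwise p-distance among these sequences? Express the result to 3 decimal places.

Pairwise Hamming distances:
  Seq1 vs Seq2: 5
  Seq1 vs Seq3: 2
  Seq1 vs Seq4: 7
  Seq2 vs Seq3: 7
  Seq2 vs Seq4: 7
  Seq3 vs Seq4: 9
The smallest is 2 mismatches, between Seq1 and Seq3; p = 2/14 = 0.143.

0.143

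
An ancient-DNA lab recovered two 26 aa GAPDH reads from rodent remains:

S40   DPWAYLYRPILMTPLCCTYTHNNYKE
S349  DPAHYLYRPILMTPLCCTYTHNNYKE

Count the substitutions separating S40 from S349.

2

Differing sites — 3:W/A; 4:A/H.
That gives 2 mismatches out of 26 aligned sites, so the Hamming distance is 2.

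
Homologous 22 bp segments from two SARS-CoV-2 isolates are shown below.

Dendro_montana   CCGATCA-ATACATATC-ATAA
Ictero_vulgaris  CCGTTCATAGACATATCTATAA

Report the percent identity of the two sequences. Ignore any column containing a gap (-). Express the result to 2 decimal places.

Excluding the 2 gap columns leaves 20 comparable sites.
Differing sites — 4:A/T; 10:T/G.
18 of the 20 comparable sites match, so the percent identity is 18/20 × 100 = 90.00%.

90.00%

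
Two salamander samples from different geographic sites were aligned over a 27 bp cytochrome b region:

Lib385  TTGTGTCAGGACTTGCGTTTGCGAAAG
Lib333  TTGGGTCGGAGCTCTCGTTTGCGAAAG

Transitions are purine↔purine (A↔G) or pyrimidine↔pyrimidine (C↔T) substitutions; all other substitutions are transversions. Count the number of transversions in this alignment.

2

Mismatches occur at site 4 (T/G, transversion), site 8 (A/G, transition), site 10 (G/A, transition), site 11 (A/G, transition), site 14 (T/C, transition), site 15 (G/T, transversion).
Of the 6 differences, 4 transitions and 2 transversions, so the answer is 2.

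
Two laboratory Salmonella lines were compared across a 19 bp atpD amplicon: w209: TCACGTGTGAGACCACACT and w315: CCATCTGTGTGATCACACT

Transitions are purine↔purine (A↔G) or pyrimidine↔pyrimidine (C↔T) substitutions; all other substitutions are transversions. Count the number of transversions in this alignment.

The sequences differ at positions 1 (T/C, transition), 4 (C/T, transition), 5 (G/C, transversion), 10 (A/T, transversion), 13 (C/T, transition).
Of the 5 differences, 3 transitions and 2 transversions, so the answer is 2.

2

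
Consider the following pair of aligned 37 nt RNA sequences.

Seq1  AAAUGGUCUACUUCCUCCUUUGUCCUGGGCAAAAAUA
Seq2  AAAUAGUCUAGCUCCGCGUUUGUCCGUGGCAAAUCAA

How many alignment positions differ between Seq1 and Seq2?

10

The sequences differ at positions 5 (G/A), 11 (C/G), 12 (U/C), 16 (U/G), 18 (C/G), 26 (U/G), 27 (G/U), 34 (A/U), 35 (A/C), 36 (U/A).
That gives 10 mismatches out of 37 aligned sites, so the Hamming distance is 10.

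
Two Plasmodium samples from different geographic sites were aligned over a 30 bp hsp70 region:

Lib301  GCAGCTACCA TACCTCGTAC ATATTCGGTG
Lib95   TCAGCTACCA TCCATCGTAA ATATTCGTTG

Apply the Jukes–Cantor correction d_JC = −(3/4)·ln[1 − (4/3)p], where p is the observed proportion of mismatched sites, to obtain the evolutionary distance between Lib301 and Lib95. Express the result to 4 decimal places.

The sequences differ at positions 1 (G/T), 12 (A/C), 14 (C/A), 20 (C/A), 28 (G/T).
p = 5/30 = 0.166667.
d = −0.75 · ln(1 − (4/3)·0.166667) = −0.75 · ln(0.777777) = −0.75 · (-0.251315) = 0.1885.

0.1885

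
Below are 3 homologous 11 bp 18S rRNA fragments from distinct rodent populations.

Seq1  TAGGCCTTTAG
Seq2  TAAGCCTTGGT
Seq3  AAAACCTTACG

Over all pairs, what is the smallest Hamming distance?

4

Pairwise Hamming distances:
  Seq1 vs Seq2: 4
  Seq1 vs Seq3: 5
  Seq2 vs Seq3: 5
The smallest is 4, between Seq1 and Seq2.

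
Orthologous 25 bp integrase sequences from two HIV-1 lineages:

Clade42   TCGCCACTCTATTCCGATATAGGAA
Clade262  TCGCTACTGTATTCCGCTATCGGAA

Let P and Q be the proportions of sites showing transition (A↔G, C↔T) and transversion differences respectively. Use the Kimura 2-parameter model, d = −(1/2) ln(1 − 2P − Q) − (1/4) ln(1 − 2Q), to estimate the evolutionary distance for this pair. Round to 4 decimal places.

0.1802

Differing sites — 5:C/T (Ti); 9:C/G (Tv); 17:A/C (Tv); 21:A/C (Tv).
Of the 4 differences, 1 transition and 3 transversions over 25 sites: P = 1/25 = 0.040000, Q = 3/25 = 0.120000.
d = −0.5·ln(0.800000) − 0.25·ln(0.760000) = −0.5·(-0.223144) − 0.25·(-0.274437) = 0.1802.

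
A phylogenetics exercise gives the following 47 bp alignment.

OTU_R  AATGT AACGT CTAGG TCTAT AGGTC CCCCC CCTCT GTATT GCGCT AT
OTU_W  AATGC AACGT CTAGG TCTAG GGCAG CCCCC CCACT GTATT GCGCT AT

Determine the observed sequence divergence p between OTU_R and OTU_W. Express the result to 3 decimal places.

0.149

Differing sites — 5:T/C; 20:T/G; 21:A/G; 23:G/C; 24:T/A; 25:C/G; 33:T/A.
There are 7 differences over 47 sites, so p = 7/47 = 0.149.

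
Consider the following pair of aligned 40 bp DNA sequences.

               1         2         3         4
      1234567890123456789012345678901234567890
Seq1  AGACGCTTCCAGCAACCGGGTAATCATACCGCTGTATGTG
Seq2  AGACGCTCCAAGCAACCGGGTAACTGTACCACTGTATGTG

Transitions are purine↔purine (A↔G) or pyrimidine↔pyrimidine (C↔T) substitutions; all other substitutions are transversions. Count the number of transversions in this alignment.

1

Differing sites — 8:T/C (Ti); 10:C/A (Tv); 24:T/C (Ti); 25:C/T (Ti); 26:A/G (Ti); 31:G/A (Ti).
Of the 6 differences, 5 transitions and 1 transversion, so the answer is 1.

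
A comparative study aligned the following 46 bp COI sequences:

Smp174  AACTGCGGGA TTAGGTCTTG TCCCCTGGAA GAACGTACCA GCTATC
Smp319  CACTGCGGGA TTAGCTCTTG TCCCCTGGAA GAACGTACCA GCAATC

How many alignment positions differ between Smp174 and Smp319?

3

Mismatches occur at site 1 (A↔C), site 15 (G↔C), site 43 (T↔A).
That gives 3 mismatches out of 46 aligned sites, so the Hamming distance is 3.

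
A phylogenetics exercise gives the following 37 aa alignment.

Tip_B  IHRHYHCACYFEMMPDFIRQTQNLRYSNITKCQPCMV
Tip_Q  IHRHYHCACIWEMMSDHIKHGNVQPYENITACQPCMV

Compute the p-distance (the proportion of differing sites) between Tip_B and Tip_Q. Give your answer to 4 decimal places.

0.3514

The sequences differ at positions 10 (Y/I), 11 (F/W), 15 (P/S), 17 (F/H), 19 (R/K), 20 (Q/H), 21 (T/G), 22 (Q/N), 23 (N/V), 24 (L/Q), 25 (R/P), 27 (S/E), 31 (K/A).
There are 13 differences over 37 sites, so p = 13/37 = 0.3514.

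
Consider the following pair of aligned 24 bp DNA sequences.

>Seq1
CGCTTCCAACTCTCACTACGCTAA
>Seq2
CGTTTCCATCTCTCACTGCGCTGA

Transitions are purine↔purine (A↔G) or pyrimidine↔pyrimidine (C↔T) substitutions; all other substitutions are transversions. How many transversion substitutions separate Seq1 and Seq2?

Mismatches occur at site 3 (C→T, transition), site 9 (A→T, transversion), site 18 (A→G, transition), site 23 (A→G, transition).
Of the 4 differences, 3 transitions and 1 transversion, so the answer is 1.

1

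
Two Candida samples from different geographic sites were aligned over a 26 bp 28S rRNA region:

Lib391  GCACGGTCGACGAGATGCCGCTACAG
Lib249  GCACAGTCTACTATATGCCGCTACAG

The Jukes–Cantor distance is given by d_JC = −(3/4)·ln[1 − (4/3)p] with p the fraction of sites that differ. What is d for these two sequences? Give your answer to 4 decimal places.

Mismatches occur at site 5 (G/A), site 9 (G/T), site 12 (G/T), site 14 (G/T).
p = 4/26 = 0.153846.
d = −0.75 · ln(1 − (4/3)·0.153846) = −0.75 · ln(0.794872) = −0.75 · (-0.229574) = 0.1722.

0.1722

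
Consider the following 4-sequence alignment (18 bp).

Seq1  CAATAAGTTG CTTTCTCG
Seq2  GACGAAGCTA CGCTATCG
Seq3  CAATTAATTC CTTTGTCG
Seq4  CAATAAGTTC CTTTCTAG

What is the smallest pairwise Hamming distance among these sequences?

2

Pairwise Hamming distances:
  Seq1 vs Seq2: 8
  Seq1 vs Seq3: 4
  Seq1 vs Seq4: 2
  Seq2 vs Seq3: 10
  Seq2 vs Seq4: 9
  Seq3 vs Seq4: 4
The smallest is 2, between Seq1 and Seq4.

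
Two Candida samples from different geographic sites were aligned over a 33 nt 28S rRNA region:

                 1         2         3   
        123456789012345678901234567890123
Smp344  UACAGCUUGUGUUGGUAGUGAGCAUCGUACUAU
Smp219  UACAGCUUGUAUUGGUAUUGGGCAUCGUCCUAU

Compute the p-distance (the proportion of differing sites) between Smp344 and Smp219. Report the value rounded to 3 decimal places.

The sequences differ at positions 11 (G/A), 18 (G/U), 21 (A/G), 29 (A/C).
There are 4 differences over 33 sites, so p = 4/33 = 0.121.

0.121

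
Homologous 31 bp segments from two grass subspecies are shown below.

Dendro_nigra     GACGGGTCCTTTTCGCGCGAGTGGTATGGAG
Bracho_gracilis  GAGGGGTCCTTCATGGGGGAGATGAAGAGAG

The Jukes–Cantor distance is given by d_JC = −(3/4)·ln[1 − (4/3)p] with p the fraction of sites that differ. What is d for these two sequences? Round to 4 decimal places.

The sequences differ at positions 3 (C/G), 12 (T/C), 13 (T/A), 14 (C/T), 16 (C/G), 18 (C/G), 22 (T/A), 23 (G/T), 25 (T/A), 27 (T/G), 28 (G/A).
p = 11/31 = 0.354839.
d = −0.75 · ln(1 − (4/3)·0.354839) = −0.75 · ln(0.526881) = −0.75 · (-0.640781) = 0.4806.

0.4806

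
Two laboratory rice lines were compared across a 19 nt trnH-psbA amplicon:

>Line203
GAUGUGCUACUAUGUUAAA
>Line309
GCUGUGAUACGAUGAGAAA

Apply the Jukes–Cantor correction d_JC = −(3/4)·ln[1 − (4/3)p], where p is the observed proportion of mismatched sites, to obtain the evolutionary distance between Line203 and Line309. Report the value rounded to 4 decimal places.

Mismatches occur at site 2 (A/C), site 7 (C/A), site 11 (U/G), site 15 (U/A), site 16 (U/G).
p = 5/19 = 0.263158.
d = −0.75 · ln(1 − (4/3)·0.263158) = −0.75 · ln(0.649123) = −0.75 · (-0.432133) = 0.3241.

0.3241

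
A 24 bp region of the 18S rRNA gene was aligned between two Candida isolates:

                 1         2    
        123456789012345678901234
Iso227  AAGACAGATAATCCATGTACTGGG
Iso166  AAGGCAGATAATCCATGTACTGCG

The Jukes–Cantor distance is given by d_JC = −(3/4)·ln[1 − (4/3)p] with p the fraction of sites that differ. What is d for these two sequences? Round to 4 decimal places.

0.0883

The sequences differ at positions 4 (A/G), 23 (G/C).
p = 2/24 = 0.083333.
d = −0.75 · ln(1 − (4/3)·0.083333) = −0.75 · ln(0.888889) = −0.75 · (-0.117783) = 0.0883.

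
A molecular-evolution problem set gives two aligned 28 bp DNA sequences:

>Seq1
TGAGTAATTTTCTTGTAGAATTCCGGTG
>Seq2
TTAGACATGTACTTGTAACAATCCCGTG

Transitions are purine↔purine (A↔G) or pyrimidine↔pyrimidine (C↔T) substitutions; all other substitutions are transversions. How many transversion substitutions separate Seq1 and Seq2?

Mismatches occur at site 2 (G↔T, transversion), site 5 (T↔A, transversion), site 6 (A↔C, transversion), site 9 (T↔G, transversion), site 11 (T↔A, transversion), site 18 (G↔A, transition), site 19 (A↔C, transversion), site 21 (T↔A, transversion), site 25 (G↔C, transversion).
Of the 9 differences, 1 transition and 8 transversions, so the answer is 8.

8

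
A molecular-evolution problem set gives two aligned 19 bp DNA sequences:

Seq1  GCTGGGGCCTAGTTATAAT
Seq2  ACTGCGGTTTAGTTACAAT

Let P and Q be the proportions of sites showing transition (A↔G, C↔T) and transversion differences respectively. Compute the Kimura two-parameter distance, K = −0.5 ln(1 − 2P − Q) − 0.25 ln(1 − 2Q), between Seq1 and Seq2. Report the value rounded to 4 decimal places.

0.3487

Differing sites — 1:G/A (Ti); 5:G/C (Tv); 8:C/T (Ti); 9:C/T (Ti); 16:T/C (Ti).
Of the 5 differences, 4 transitions and 1 transversion over 19 sites: P = 4/19 = 0.210526, Q = 1/19 = 0.052632.
d = −0.5·ln(0.526316) − 0.25·ln(0.894736) = −0.5·(-0.641853) − 0.25·(-0.111227) = 0.3487.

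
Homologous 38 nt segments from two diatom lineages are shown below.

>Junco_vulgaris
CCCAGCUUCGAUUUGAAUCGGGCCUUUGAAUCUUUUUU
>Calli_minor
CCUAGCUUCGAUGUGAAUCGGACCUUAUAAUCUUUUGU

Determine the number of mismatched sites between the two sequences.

6

The sequences differ at positions 3 (C/U), 13 (U/G), 22 (G/A), 27 (U/A), 28 (G/U), 37 (U/G).
That gives 6 mismatches out of 38 aligned sites, so the Hamming distance is 6.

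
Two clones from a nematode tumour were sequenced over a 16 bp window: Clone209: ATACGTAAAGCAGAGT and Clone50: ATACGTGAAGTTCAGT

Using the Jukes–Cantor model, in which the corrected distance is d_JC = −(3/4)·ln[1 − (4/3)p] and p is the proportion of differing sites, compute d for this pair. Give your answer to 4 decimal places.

Mismatches occur at site 7 (A/G), site 11 (C/T), site 12 (A/T), site 13 (G/C).
p = 4/16 = 0.250000.
d = −0.75 · ln(1 − (4/3)·0.250000) = −0.75 · ln(0.666667) = −0.75 · (-0.405465) = 0.3041.

0.3041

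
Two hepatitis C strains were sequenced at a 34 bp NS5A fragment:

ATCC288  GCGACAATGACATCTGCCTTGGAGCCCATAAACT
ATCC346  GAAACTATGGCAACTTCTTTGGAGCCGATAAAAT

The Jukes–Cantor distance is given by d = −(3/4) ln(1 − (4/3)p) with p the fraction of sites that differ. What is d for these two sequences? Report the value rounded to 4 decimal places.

0.3265

Mismatches occur at site 2 (C/A), site 3 (G/A), site 6 (A/T), site 10 (A/G), site 13 (T/A), site 16 (G/T), site 18 (C/T), site 27 (C/G), site 33 (C/A).
p = 9/34 = 0.264706.
d = −0.75 · ln(1 − (4/3)·0.264706) = −0.75 · ln(0.647059) = −0.75 · (-0.435318) = 0.3265.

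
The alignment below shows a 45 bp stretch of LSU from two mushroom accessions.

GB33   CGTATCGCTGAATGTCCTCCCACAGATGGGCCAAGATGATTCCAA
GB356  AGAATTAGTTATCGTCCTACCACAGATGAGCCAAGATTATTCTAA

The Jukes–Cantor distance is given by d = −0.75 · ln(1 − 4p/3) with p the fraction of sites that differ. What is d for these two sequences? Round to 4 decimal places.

0.3295

The sequences differ at positions 1 (C/A), 3 (T/A), 6 (C/T), 7 (G/A), 8 (C/G), 10 (G/T), 12 (A/T), 13 (T/C), 19 (C/A), 29 (G/A), 38 (G/T), 43 (C/T).
p = 12/45 = 0.266667.
d = −0.75 · ln(1 − (4/3)·0.266667) = −0.75 · ln(0.644444) = −0.75 · (-0.439367) = 0.3295.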